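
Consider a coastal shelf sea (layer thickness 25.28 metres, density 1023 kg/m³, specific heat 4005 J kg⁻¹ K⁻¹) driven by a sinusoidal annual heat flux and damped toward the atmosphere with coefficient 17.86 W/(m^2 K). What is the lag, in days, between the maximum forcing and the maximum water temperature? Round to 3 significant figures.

49.8 days

Areal heat capacity C = ρ c_p D = 1023 × 4005 × 25.28 = 1.04×10^8 J/(m²·K).
ω = 2π / 3.15×10^7 s = 1.99×10^-7 s⁻¹.
Phase lag φ = arctan(Cω/λ) = arctan(20.6/17.86) = 0.857 rad.
Time lag = φ / ω = 0.857 / 1.99×10^-7 = 4.30×10^6 s = 49.8 days.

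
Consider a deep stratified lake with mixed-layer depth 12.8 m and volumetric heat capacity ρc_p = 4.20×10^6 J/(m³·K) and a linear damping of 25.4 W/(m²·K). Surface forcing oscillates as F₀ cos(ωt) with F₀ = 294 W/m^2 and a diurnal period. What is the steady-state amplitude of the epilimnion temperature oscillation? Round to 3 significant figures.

0.0752 K

Areal heat capacity C = ρc_p × D = 4.20×10^6 × 12.8 = 5.38×10^7 J/(m^2 K).
Angular frequency ω = 2π / T = 2π / 86400 s = 7.27×10^-5 s⁻¹.
√((Cω)² + λ²) = √((3910)² + 25.4²) = 3910 W/(m²·K).
Amplitude A = F₀ / √((Cω)²+λ²) = 294 / 3910 = 0.0752 K.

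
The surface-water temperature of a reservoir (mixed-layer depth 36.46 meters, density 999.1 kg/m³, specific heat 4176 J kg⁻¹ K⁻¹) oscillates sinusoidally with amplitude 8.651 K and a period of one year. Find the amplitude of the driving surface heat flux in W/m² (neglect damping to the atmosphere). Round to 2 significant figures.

Areal heat capacity C = ρ c_p D = 999.1 × 4176 × 36.46 = 1.52×10^8 J/(m^2 K).
ω = 2π / 3.15×10^7 s = 1.99×10^-7 s⁻¹.
Cω = 1.52×10^8 × 1.99×10^-7 = 30.3 W/(m²·K).
F₀ = A × Cω = 8.651 × 30.3 = 262 W/m².

260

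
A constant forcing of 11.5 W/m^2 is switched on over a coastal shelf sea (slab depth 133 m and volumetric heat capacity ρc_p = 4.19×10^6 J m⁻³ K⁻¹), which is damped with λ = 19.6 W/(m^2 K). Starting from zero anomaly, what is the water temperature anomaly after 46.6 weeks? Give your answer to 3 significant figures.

Areal heat capacity C = ρc_p × D = 4.19×10^6 × 133 = 5.57×10^8 J m⁻² K⁻¹.
τ = C / λ = 5.57×10^8 / 19.6 = 2.84×10^7 s.
Equilibrium anomaly ΔT_eq = F / λ = 11.5 / 19.6 = 0.587 K.
t = 46.6 weeks = 2.82×10^7 s, so t/τ = 0.991.
ΔT(t) = ΔT_eq (1 − e^(−t/τ)) = 0.587 × (1 − e^−0.991) = 0.369 K.

0.369 K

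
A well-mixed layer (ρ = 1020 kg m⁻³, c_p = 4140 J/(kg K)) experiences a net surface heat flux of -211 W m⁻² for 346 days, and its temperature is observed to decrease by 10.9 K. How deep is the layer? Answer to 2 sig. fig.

Heat input Q = F Δt = -211 × 2.99×10^7 s = -6.31×10^9 J/m².
Required areal heat capacity C = Q / ΔT = 5.79×10^8 J/(m²·K).
Depth D = C / (ρ c_p) = 5.79×10^8 / (1020 × 4140) = 137 m.

140 m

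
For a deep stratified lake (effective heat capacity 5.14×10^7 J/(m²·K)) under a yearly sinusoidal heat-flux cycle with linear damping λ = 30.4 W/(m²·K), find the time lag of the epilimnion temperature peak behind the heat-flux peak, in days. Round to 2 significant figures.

19 days

Areal heat capacity C = 5.14×10^7 J/(m²·K) (given).
ω = 2π / 3.15×10^7 s = 1.99×10^-7 s⁻¹.
Phase lag φ = arctan(Cω/λ) = arctan(10.2/30.4) = 0.325 rad.
Time lag = φ / ω = 0.325 / 1.99×10^-7 = 1.63×10^6 s = 18.9 days.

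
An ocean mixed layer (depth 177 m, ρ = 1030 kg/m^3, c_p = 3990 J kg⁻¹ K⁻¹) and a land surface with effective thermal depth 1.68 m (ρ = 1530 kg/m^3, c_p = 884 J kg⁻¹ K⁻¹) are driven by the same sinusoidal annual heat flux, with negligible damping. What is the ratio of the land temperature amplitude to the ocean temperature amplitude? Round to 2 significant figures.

C_ocean = 1030 × 3990 × 177 = 7.27×10^8 J/(m²·K).
C_land = 1530 × 884 × 1.68 = 2.27×10^6 J/(m²·K).
Undamped amplitude ∝ 1/C, so A_land/A_ocean = C_ocean/C_land = 320.

320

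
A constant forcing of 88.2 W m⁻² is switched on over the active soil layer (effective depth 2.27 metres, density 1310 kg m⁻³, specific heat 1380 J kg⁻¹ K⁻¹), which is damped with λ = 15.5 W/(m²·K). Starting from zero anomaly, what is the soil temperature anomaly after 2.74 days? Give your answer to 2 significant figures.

3.4 K

Areal heat capacity C = ρ c_p D = 1310 × 1380 × 2.27 = 4.10×10^6 J/(m²·K).
τ = C / λ = 4.10×10^6 / 15.5 = 2.65×10^5 s.
Equilibrium anomaly ΔT_eq = F / λ = 88.2 / 15.5 = 5.69 K.
t = 2.74 days = 2.37×10^5 s, so t/τ = 0.894.
ΔT(t) = ΔT_eq (1 − e^(−t/τ)) = 5.69 × (1 − e^−0.894) = 3.36 K.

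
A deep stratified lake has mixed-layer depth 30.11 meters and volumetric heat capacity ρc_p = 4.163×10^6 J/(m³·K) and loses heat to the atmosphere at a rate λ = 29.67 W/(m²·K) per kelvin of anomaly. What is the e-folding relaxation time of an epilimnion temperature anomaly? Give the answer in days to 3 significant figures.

Areal heat capacity C = ρc_p × D = 4.163×10^6 × 30.11 = 1.25×10^8 J m⁻² K⁻¹.
Relaxation time τ = C / λ = 1.25×10^8 / 29.67 = 4.22×10^6 s.
In days: 4.22×10^6 s / (86400 s/day) = 48.9 days.

48.9 days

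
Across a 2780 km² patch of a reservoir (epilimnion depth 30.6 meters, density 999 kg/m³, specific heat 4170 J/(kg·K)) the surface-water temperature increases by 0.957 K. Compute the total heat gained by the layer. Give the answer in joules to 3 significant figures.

Areal heat capacity C = ρ c_p D = 999 × 4170 × 30.6 = 1.27×10^8 J m⁻² K⁻¹.
Heat per unit area: q = C ΔT = 1.27×10^8 × 0.957 = 1.22×10^8 J/m².
Total heat: Q = q × A = 1.22×10^8 × (2780 × 10⁶ m²) = 3.39×10^17 J.

3.39×10^17 J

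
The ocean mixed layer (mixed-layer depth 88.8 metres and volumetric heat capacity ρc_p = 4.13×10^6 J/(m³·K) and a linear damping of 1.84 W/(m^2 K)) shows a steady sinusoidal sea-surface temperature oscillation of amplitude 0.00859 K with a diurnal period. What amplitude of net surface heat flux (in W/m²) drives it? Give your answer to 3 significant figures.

Areal heat capacity C = ρc_p × D = 4.13×10^6 × 88.8 = 3.67×10^8 J m⁻² K⁻¹.
ω = 2π / 86400 s = 7.27×10^-5 s⁻¹.
√((Cω)² + λ²) = √((26700)² + 1.84²) = 26700 W/(m²·K).
F₀ = A × √((Cω)²+λ²) = 0.00859 × 26700 = 229 W/m².

229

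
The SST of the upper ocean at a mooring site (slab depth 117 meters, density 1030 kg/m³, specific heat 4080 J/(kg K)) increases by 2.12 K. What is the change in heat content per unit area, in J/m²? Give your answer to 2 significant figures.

1.0×10^9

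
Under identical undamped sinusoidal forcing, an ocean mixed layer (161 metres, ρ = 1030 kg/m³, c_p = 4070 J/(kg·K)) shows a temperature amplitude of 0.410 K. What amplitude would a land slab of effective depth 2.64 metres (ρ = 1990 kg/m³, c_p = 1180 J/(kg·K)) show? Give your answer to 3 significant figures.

44.6 K

C_ocean = 6.75×10^8 J/(m²·K); C_land = 6.20×10^6 J/(m²·K).
A ∝ 1/C ⇒ A_land = A_ocean × C_ocean/C_land = 0.410 × 109 = 44.6 K.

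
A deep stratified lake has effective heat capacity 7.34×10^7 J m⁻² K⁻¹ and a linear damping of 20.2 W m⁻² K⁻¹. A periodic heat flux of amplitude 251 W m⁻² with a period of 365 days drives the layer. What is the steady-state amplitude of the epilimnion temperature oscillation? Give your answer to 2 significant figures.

10 K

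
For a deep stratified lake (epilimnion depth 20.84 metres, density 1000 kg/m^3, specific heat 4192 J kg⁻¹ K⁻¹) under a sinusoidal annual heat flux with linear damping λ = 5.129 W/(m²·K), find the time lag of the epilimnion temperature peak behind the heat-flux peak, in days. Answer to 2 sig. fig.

75 days

Areal heat capacity C = ρ c_p D = 1000 × 4192 × 20.84 = 8.74×10^7 J/(m^2 K).
ω = 2π / 3.15×10^7 s = 1.99×10^-7 s⁻¹.
Phase lag φ = arctan(Cω/λ) = arctan(17.4/5.129) = 1.28 rad.
Time lag = φ / ω = 1.28 / 1.99×10^-7 = 6.45×10^6 s = 74.6 days.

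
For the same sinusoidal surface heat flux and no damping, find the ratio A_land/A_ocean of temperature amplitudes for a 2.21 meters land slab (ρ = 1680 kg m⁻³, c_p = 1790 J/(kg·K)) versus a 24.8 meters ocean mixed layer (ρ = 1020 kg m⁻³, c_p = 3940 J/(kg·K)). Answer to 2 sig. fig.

C_ocean = 1020 × 3940 × 24.8 = 9.97×10^7 J/(m²·K).
C_land = 1680 × 1790 × 2.21 = 6.65×10^6 J/(m²·K).
Undamped amplitude ∝ 1/C, so A_land/A_ocean = C_ocean/C_land = 15.0.

15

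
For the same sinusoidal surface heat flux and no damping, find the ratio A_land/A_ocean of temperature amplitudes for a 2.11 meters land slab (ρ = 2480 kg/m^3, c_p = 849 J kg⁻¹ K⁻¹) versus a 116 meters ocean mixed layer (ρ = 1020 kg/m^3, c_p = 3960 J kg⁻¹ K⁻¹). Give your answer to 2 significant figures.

C_ocean = 1020 × 3960 × 116 = 4.69×10^8 J/(m²·K).
C_land = 2480 × 849 × 2.11 = 4.44×10^6 J/(m²·K).
Undamped amplitude ∝ 1/C, so A_land/A_ocean = C_ocean/C_land = 105.

110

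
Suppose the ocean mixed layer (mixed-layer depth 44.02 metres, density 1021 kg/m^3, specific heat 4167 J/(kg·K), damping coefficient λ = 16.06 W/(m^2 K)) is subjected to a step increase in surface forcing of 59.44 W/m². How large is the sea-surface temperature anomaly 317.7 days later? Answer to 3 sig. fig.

3.35 K

Areal heat capacity C = ρ c_p D = 1021 × 4167 × 44.02 = 1.87×10^8 J/(m²·K).
τ = C / λ = 1.87×10^8 / 16.06 = 1.17×10^7 s.
Equilibrium anomaly ΔT_eq = F / λ = 59.44 / 16.06 = 3.70 K.
t = 317.7 days = 2.74×10^7 s, so t/τ = 2.35.
ΔT(t) = ΔT_eq (1 − e^(−t/τ)) = 3.70 × (1 − e^−2.35) = 3.35 K.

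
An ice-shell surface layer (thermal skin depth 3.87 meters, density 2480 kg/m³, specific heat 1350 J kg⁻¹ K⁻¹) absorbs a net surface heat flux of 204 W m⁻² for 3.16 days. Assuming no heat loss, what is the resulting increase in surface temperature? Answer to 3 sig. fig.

4.30 K

Areal heat capacity C = ρ c_p D = 2480 × 1350 × 3.87 = 1.30×10^7 J/(m²·K).
Net heat input Q = F Δt = 204 × (3.16 days × 86400 s/day) = 5.57×10^7 J/m².
ΔT = Q / C = 5.57×10^7 / 1.30×10^7 = 4.30 K.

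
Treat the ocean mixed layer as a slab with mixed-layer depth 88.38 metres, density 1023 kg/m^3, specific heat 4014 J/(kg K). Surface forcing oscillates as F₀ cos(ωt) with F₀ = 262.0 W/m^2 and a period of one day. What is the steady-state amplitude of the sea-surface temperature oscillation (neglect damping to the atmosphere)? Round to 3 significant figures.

Areal heat capacity C = ρ c_p D = 1023 × 4014 × 88.38 = 3.63×10^8 J/(m^2 K).
Angular frequency ω = 2π / T = 2π / 86400 s = 7.27×10^-5 s⁻¹.
Cω = 3.63×10^8 × 7.27×10^-5 = 26400 W/(m²·K).
Amplitude A = F₀ / (Cω) = 262.0 / 26400 = 0.00993 K.

0.00993 K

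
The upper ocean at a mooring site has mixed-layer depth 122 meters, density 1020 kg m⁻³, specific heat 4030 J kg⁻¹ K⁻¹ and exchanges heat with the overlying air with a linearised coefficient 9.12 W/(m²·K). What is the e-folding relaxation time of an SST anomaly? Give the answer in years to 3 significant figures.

Areal heat capacity C = ρ c_p D = 1020 × 4030 × 122 = 5.01×10^8 J/(m²·K).
Relaxation time τ = C / λ = 5.01×10^8 / 9.12 = 5.50×10^7 s.
In years: 5.50×10^7 s / (3.156×10^7 s/year) = 1.74 years.

1.74 years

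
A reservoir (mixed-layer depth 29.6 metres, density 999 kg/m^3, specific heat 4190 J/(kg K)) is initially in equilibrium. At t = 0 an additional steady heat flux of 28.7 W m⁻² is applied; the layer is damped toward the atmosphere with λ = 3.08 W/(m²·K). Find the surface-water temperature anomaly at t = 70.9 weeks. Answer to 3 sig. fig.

6.11 K

Areal heat capacity C = ρ c_p D = 999 × 4190 × 29.6 = 1.24×10^8 J/(m²·K).
τ = C / λ = 1.24×10^8 / 3.08 = 4.02×10^7 s.
Equilibrium anomaly ΔT_eq = F / λ = 28.7 / 3.08 = 9.32 K.
t = 70.9 weeks = 4.29×10^7 s, so t/τ = 1.07.
ΔT(t) = ΔT_eq (1 − e^(−t/τ)) = 9.32 × (1 − e^−1.07) = 6.11 K.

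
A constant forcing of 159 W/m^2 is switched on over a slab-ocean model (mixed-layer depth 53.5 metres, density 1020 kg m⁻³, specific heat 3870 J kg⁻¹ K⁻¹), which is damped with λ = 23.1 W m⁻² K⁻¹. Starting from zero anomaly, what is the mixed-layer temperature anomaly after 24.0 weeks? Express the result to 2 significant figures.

5.5 K

Areal heat capacity C = ρ c_p D = 1020 × 3870 × 53.5 = 2.11×10^8 J/(m²·K).
τ = C / λ = 2.11×10^8 / 23.1 = 9.14×10^6 s.
Equilibrium anomaly ΔT_eq = F / λ = 159 / 23.1 = 6.88 K.
t = 24.0 weeks = 1.45×10^7 s, so t/τ = 1.59.
ΔT(t) = ΔT_eq (1 − e^(−t/τ)) = 6.88 × (1 − e^−1.59) = 5.48 K.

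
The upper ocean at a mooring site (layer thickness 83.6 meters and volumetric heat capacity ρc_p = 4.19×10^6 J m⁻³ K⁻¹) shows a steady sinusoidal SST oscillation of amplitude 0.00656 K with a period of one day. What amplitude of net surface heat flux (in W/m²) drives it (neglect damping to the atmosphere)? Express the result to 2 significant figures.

Areal heat capacity C = ρc_p × D = 4.19×10^6 × 83.6 = 3.50×10^8 J/(m^2 K).
ω = 2π / 86400 s = 7.27×10^-5 s⁻¹.
Cω = 3.50×10^8 × 7.27×10^-5 = 25500 W/(m²·K).
F₀ = A × Cω = 0.00656 × 25500 = 167 W/m².

170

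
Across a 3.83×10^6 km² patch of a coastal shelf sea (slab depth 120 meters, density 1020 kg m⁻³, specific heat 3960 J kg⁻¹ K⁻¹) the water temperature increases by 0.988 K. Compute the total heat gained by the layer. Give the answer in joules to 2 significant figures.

Areal heat capacity C = ρ c_p D = 1020 × 3960 × 120 = 4.85×10^8 J/(m²·K).
Heat per unit area: q = C ΔT = 4.85×10^8 × 0.988 = 4.79×10^8 J/m².
Total heat: Q = q × A = 4.79×10^8 × (3.83×10^6 × 10⁶ m²) = 1.83×10^21 J.

1.8×10^21 J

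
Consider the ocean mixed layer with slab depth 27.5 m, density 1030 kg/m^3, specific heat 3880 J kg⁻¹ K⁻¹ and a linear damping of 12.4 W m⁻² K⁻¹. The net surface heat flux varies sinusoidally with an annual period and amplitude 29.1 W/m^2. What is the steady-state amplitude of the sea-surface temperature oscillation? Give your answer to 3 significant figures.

1.16 K

Areal heat capacity C = ρ c_p D = 1030 × 3880 × 27.5 = 1.10×10^8 J/(m^2 K).
Angular frequency ω = 2π / T = 2π / 3.15×10^7 s = 1.99×10^-7 s⁻¹.
√((Cω)² + λ²) = √((21.9)² + 12.4²) = 25.2 W/(m²·K).
Amplitude A = F₀ / √((Cω)²+λ²) = 29.1 / 25.2 = 1.16 K.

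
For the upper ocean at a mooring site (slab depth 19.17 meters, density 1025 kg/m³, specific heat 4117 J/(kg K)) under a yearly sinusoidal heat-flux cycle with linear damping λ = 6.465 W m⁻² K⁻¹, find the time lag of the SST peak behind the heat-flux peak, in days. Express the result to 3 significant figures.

Areal heat capacity C = ρ c_p D = 1025 × 4117 × 19.17 = 8.09×10^7 J/(m²·K).
ω = 2π / 3.15×10^7 s = 1.99×10^-7 s⁻¹.
Phase lag φ = arctan(Cω/λ) = arctan(16.1/6.465) = 1.19 rad.
Time lag = φ / ω = 1.19 / 1.99×10^-7 = 5.97×10^6 s = 69.1 days.

69.1 days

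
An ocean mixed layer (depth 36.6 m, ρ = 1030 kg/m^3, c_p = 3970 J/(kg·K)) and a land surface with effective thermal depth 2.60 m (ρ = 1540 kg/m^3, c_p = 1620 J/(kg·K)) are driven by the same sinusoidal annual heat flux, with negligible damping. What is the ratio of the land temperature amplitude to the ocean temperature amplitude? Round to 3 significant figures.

C_ocean = 1030 × 3970 × 36.6 = 1.50×10^8 J/(m²·K).
C_land = 1540 × 1620 × 2.60 = 6.49×10^6 J/(m²·K).
Undamped amplitude ∝ 1/C, so A_land/A_ocean = C_ocean/C_land = 23.1.

23.1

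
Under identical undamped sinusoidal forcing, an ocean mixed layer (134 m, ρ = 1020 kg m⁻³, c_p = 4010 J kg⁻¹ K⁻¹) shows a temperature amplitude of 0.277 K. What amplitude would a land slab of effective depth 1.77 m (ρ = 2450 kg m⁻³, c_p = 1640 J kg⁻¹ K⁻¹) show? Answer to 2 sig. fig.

21 K

C_ocean = 5.48×10^8 J/(m²·K); C_land = 7.11×10^6 J/(m²·K).
A ∝ 1/C ⇒ A_land = A_ocean × C_ocean/C_land = 0.277 × 77.1 = 21.3 K.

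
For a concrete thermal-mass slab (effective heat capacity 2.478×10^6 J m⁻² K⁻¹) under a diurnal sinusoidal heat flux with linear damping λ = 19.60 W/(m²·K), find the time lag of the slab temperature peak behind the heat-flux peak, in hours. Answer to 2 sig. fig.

5.6 hours

Areal heat capacity C = 2.478×10^6 J m⁻² K⁻¹ (given).
ω = 2π / 86400 s = 7.27×10^-5 s⁻¹.
Phase lag φ = arctan(Cω/λ) = arctan(180/19.60) = 1.46 rad.
Time lag = φ / ω = 1.46 / 7.27×10^-5 = 20100 s = 5.59 hours.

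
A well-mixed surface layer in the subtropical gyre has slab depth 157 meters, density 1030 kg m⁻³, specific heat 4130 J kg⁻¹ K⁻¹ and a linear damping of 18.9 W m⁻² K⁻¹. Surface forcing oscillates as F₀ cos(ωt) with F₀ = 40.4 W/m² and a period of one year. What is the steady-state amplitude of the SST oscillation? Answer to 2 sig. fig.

0.30 K

Areal heat capacity C = ρ c_p D = 1030 × 4130 × 157 = 6.68×10^8 J/(m²·K).
Angular frequency ω = 2π / T = 2π / 3.15×10^7 s = 1.99×10^-7 s⁻¹.
√((Cω)² + λ²) = √((133)² + 18.9²) = 134 W/(m²·K).
Amplitude A = F₀ / √((Cω)²+λ²) = 40.4 / 134 = 0.301 K.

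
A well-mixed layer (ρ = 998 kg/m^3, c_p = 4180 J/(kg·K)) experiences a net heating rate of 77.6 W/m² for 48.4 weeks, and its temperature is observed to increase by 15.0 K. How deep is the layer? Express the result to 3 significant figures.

36.3 m

Heat input Q = F Δt = 77.6 × 2.93×10^7 s = 2.27×10^9 J/m².
Required areal heat capacity C = Q / ΔT = 1.51×10^8 J/(m²·K).
Depth D = C / (ρ c_p) = 1.51×10^8 / (998 × 4180) = 36.3 m.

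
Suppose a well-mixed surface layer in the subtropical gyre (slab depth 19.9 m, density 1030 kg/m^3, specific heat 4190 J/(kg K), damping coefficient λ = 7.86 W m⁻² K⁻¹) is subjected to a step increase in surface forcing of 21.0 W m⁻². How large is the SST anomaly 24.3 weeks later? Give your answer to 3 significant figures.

1.98 K

Areal heat capacity C = ρ c_p D = 1030 × 4190 × 19.9 = 8.59×10^7 J/(m²·K).
τ = C / λ = 8.59×10^7 / 7.86 = 1.09×10^7 s.
Equilibrium anomaly ΔT_eq = F / λ = 21.0 / 7.86 = 2.67 K.
t = 24.3 weeks = 1.47×10^7 s, so t/τ = 1.35.
ΔT(t) = ΔT_eq (1 − e^(−t/τ)) = 2.67 × (1 − e^−1.35) = 1.98 K.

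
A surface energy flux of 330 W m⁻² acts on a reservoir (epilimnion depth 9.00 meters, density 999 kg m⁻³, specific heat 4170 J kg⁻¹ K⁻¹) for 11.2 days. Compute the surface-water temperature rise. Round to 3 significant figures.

8.52 K

Areal heat capacity C = ρ c_p D = 999 × 4170 × 9.00 = 3.75×10^7 J/(m^2 K).
Net heat input Q = F Δt = 330 × (11.2 days × 86400 s/day) = 3.19×10^8 J/m².
ΔT = Q / C = 3.19×10^8 / 3.75×10^7 = 8.52 K.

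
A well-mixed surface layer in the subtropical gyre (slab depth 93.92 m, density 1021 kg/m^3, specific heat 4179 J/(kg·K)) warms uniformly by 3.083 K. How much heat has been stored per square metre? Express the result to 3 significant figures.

Areal heat capacity C = ρ c_p D = 1021 × 4179 × 93.92 = 4.01×10^8 J/(m²·K).
ΔQ = C ΔT = 4.01×10^8 × 3.083 = 1.24×10^9 J/m².

1.24×10^9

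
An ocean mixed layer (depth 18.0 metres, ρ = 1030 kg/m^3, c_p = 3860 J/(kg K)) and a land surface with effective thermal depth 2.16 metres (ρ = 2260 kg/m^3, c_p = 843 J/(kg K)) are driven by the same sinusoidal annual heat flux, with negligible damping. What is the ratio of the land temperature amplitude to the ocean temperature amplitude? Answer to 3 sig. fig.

17.4

C_ocean = 1030 × 3860 × 18.0 = 7.16×10^7 J/(m²·K).
C_land = 2260 × 843 × 2.16 = 4.12×10^6 J/(m²·K).
Undamped amplitude ∝ 1/C, so A_land/A_ocean = C_ocean/C_land = 17.4.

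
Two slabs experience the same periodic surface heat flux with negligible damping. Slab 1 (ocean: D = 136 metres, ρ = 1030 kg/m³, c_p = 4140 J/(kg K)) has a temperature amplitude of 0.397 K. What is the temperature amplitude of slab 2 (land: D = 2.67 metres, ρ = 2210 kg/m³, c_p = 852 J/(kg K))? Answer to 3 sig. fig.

C_ocean = 5.80×10^8 J/(m²·K); C_land = 5.03×10^6 J/(m²·K).
A ∝ 1/C ⇒ A_land = A_ocean × C_ocean/C_land = 0.397 × 115 = 45.8 K.

45.8 K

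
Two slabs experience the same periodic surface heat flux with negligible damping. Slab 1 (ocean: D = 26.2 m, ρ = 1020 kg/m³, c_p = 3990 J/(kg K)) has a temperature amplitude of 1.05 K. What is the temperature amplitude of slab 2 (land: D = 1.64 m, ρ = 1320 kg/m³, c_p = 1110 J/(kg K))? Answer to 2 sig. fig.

47 K

C_ocean = 1.07×10^8 J/(m²·K); C_land = 2.40×10^6 J/(m²·K).
A ∝ 1/C ⇒ A_land = A_ocean × C_ocean/C_land = 1.05 × 44.4 = 46.6 K.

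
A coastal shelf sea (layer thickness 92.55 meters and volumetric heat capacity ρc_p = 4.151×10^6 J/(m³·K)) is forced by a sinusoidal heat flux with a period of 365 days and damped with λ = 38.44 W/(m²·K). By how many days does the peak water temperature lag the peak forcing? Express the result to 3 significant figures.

64.2 days

Areal heat capacity C = ρc_p × D = 4.151×10^6 × 92.55 = 3.84×10^8 J/(m²·K).
ω = 2π / 3.15×10^7 s = 1.99×10^-7 s⁻¹.
Phase lag φ = arctan(Cω/λ) = arctan(76.5/38.44) = 1.11 rad.
Time lag = φ / ω = 1.11 / 1.99×10^-7 = 5.55×10^6 s = 64.2 days.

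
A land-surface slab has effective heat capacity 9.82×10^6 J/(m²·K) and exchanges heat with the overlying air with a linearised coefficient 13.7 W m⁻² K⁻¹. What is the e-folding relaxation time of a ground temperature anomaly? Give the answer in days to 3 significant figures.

Areal heat capacity C = 9.82×10^6 J/(m²·K) (given).
Relaxation time τ = C / λ = 9.82×10^6 / 13.7 = 7.17×10^5 s.
In days: 7.17×10^5 s / (86400 s/day) = 8.30 days.

8.30 days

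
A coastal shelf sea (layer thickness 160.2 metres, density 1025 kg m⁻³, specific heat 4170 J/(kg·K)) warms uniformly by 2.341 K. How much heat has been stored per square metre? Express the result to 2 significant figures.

1.6×10^9

Areal heat capacity C = ρ c_p D = 1025 × 4170 × 160.2 = 6.85×10^8 J/(m^2 K).
ΔQ = C ΔT = 6.85×10^8 × 2.341 = 1.60×10^9 J/m².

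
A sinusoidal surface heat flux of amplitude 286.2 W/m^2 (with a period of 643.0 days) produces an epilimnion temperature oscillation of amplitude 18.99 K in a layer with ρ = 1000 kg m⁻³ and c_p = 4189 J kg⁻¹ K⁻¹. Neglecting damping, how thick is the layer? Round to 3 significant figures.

ω = 2π / 5.56×10^7 s = 1.13×10^-7 s⁻¹.
Required C = F₀ / (A ω) = 286.2 / (18.99 × 1.13×10^-7) = 1.33×10^8 J/(m²·K).
D = C / (ρ c_p) = 1.33×10^8 / (1000 × 4189) = 31.8 m.

31.8 m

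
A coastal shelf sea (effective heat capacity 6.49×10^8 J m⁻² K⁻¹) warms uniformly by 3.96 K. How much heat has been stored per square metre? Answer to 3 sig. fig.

2.57×10^9

Areal heat capacity C = 6.49×10^8 J m⁻² K⁻¹ (given).
ΔQ = C ΔT = 6.49×10^8 × 3.96 = 2.57×10^9 J/m².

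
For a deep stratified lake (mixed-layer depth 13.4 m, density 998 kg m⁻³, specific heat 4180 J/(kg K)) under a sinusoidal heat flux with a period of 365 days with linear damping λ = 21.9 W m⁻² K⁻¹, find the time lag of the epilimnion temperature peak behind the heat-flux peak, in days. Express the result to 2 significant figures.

27 days

Areal heat capacity C = ρ c_p D = 998 × 4180 × 13.4 = 5.59×10^7 J/(m^2 K).
ω = 2π / 3.15×10^7 s = 1.99×10^-7 s⁻¹.
Phase lag φ = arctan(Cω/λ) = arctan(11.1/21.9) = 0.470 rad.
Time lag = φ / ω = 0.470 / 1.99×10^-7 = 2.36×10^6 s = 27.3 days.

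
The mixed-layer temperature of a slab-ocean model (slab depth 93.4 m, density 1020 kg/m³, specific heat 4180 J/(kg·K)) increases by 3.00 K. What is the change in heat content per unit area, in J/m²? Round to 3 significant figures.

Areal heat capacity C = ρ c_p D = 1020 × 4180 × 93.4 = 3.98×10^8 J/(m^2 K).
ΔQ = C ΔT = 3.98×10^8 × 3.00 = 1.19×10^9 J/m².

1.19×10^9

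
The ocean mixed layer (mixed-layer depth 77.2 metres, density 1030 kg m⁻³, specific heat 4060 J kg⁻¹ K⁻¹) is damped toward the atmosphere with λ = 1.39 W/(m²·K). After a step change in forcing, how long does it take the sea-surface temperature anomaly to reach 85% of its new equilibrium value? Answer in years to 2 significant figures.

14 years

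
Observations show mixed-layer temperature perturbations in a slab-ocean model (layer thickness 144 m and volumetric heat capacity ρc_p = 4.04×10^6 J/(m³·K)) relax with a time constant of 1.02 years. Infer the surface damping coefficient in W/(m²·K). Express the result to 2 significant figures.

18

Areal heat capacity C = ρc_p × D = 4.04×10^6 × 144 = 5.82×10^8 J m⁻² K⁻¹.
τ = 1.02 years = 3.22×10^7 s.
λ = C / τ = 5.82×10^8 / 3.22×10^7 = 18.1 W/(m²·K).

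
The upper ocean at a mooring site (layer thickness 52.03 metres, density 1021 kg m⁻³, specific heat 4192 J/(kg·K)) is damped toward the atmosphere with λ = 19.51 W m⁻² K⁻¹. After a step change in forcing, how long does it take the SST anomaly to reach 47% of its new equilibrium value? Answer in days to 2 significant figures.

84 days

Areal heat capacity C = ρ c_p D = 1021 × 4192 × 52.03 = 2.23×10^8 J/(m^2 K).
τ = C / λ = 2.23×10^8 / 19.51 = 1.14×10^7 s.
Fraction reached: 1 − e^(−t/τ) = 0.47 ⇒ t = −τ ln(1 − 0.47) = τ × 0.635.
t = 7.25×10^6 s = 83.9 days.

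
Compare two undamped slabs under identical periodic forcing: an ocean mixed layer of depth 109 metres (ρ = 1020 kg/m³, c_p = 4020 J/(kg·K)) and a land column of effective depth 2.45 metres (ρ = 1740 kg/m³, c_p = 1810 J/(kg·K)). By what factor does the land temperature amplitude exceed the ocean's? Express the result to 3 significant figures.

57.9

C_ocean = 1020 × 4020 × 109 = 4.47×10^8 J/(m²·K).
C_land = 1740 × 1810 × 2.45 = 7.72×10^6 J/(m²·K).
Undamped amplitude ∝ 1/C, so A_land/A_ocean = C_ocean/C_land = 57.9.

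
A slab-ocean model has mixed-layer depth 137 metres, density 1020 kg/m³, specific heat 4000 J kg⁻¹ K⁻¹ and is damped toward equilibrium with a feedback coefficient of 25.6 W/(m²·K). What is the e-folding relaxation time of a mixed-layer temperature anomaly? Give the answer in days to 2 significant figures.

250 days

Areal heat capacity C = ρ c_p D = 1020 × 4000 × 137 = 5.59×10^8 J m⁻² K⁻¹.
Relaxation time τ = C / λ = 5.59×10^8 / 25.6 = 2.18×10^7 s.
In days: 2.18×10^7 s / (86400 s/day) = 253 days.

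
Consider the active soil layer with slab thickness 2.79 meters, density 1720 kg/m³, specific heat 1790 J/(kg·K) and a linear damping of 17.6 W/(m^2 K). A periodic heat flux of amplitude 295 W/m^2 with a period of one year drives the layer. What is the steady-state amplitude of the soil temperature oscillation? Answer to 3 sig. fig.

Areal heat capacity C = ρ c_p D = 1720 × 1790 × 2.79 = 8.59×10^6 J/(m²·K).
Angular frequency ω = 2π / T = 2π / 3.15×10^7 s = 1.99×10^-7 s⁻¹.
√((Cω)² + λ²) = √((1.71)² + 17.6²) = 17.7 W/(m²·K).
Amplitude A = F₀ / √((Cω)²+λ²) = 295 / 17.7 = 16.7 K.

16.7 K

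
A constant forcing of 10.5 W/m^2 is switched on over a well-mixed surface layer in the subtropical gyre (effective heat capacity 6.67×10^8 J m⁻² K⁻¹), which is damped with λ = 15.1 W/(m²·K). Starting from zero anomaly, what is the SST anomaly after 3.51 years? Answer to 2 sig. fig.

Areal heat capacity C = 6.67×10^8 J m⁻² K⁻¹ (given).
τ = C / λ = 6.67×10^8 / 15.1 = 4.42×10^7 s.
Equilibrium anomaly ΔT_eq = F / λ = 10.5 / 15.1 = 0.695 K.
t = 3.51 years = 1.11×10^8 s, so t/τ = 2.51.
ΔT(t) = ΔT_eq (1 − e^(−t/τ)) = 0.695 × (1 − e^−2.51) = 0.639 K.

0.64 K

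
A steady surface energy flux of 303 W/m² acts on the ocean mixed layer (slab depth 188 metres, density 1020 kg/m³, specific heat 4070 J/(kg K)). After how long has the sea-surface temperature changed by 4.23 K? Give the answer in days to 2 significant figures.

130 days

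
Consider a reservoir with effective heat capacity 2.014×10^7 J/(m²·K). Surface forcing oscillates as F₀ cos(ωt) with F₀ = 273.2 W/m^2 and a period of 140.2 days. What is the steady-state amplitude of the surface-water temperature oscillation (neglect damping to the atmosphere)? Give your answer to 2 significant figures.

Areal heat capacity C = 2.014×10^7 J/(m²·K) (given).
Angular frequency ω = 2π / T = 2π / 1.21×10^7 s = 5.19×10^-7 s⁻¹.
Cω = 2.01×10^7 × 5.19×10^-7 = 10.4 W/(m²·K).
Amplitude A = F₀ / (Cω) = 273.2 / 10.4 = 26.2 K.

26 K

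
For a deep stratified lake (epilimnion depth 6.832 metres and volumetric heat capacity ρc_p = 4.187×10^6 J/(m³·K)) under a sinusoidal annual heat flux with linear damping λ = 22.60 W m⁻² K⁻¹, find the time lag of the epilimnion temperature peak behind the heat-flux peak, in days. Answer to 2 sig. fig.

Areal heat capacity C = ρc_p × D = 4.187×10^6 × 6.832 = 2.86×10^7 J m⁻² K⁻¹.
ω = 2π / 3.15×10^7 s = 1.99×10^-7 s⁻¹.
Phase lag φ = arctan(Cω/λ) = arctan(5.70/22.60) = 0.247 rad.
Time lag = φ / ω = 0.247 / 1.99×10^-7 = 1.24×10^6 s = 14.4 days.

14 days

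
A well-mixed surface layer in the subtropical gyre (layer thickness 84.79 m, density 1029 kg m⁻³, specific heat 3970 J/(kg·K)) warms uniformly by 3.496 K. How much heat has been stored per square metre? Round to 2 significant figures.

1.2×10^9

Areal heat capacity C = ρ c_p D = 1029 × 3970 × 84.79 = 3.46×10^8 J/(m^2 K).
ΔQ = C ΔT = 3.46×10^8 × 3.496 = 1.21×10^9 J/m².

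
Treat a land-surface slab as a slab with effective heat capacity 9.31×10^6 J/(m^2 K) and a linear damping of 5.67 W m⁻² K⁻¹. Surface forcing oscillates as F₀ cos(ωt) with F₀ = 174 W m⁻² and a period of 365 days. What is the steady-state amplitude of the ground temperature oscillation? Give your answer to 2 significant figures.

Areal heat capacity C = 9.31×10^6 J/(m^2 K) (given).
Angular frequency ω = 2π / T = 2π / 3.15×10^7 s = 1.99×10^-7 s⁻¹.
√((Cω)² + λ²) = √((1.85)² + 5.67²) = 5.97 W/(m²·K).
Amplitude A = F₀ / √((Cω)²+λ²) = 174 / 5.97 = 29.2 K.

29 K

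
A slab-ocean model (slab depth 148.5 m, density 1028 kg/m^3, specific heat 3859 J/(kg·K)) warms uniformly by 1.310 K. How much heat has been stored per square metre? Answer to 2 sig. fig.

Areal heat capacity C = ρ c_p D = 1028 × 3859 × 148.5 = 5.89×10^8 J/(m²·K).
ΔQ = C ΔT = 5.89×10^8 × 1.310 = 7.72×10^8 J/m².

7.7×10^8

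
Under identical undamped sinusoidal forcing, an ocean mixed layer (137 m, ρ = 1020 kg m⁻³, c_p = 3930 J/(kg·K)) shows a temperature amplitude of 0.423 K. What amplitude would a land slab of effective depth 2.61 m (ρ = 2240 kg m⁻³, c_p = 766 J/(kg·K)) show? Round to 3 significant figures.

51.9 K

C_ocean = 5.49×10^8 J/(m²·K); C_land = 4.48×10^6 J/(m²·K).
A ∝ 1/C ⇒ A_land = A_ocean × C_ocean/C_land = 0.423 × 123 = 51.9 K.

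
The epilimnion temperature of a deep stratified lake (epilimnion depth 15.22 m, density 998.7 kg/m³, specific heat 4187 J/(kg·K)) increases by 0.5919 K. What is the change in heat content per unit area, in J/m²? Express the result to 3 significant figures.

Areal heat capacity C = ρ c_p D = 998.7 × 4187 × 15.22 = 6.36×10^7 J/(m²·K).
ΔQ = C ΔT = 6.36×10^7 × 0.5919 = 3.77×10^7 J/m².

3.77×10^7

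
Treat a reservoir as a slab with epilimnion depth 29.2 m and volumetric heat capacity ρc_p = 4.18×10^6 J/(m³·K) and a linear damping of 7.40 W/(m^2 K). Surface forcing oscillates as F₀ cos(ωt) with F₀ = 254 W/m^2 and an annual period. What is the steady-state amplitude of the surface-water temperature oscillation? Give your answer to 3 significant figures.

9.99 K

Areal heat capacity C = ρc_p × D = 4.18×10^6 × 29.2 = 1.22×10^8 J/(m²·K).
Angular frequency ω = 2π / T = 2π / 3.15×10^7 s = 1.99×10^-7 s⁻¹.
√((Cω)² + λ²) = √((24.3)² + 7.40²) = 25.4 W/(m²·K).
Amplitude A = F₀ / √((Cω)²+λ²) = 254 / 25.4 = 9.99 K.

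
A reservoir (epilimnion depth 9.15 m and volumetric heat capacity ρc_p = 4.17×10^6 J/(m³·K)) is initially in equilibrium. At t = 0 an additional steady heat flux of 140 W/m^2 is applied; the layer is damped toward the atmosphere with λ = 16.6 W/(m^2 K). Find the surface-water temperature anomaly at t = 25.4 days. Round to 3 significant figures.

5.19 K

Areal heat capacity C = ρc_p × D = 4.17×10^6 × 9.15 = 3.82×10^7 J/(m^2 K).
τ = C / λ = 3.82×10^7 / 16.6 = 2.30×10^6 s.
Equilibrium anomaly ΔT_eq = F / λ = 140 / 16.6 = 8.43 K.
t = 25.4 days = 2.19×10^6 s, so t/τ = 0.955.
ΔT(t) = ΔT_eq (1 − e^(−t/τ)) = 8.43 × (1 − e^−0.955) = 5.19 K.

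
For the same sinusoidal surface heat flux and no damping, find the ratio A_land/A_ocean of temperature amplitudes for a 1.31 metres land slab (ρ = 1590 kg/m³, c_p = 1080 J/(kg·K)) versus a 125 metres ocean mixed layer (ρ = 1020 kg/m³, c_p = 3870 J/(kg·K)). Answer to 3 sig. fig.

219

C_ocean = 1020 × 3870 × 125 = 4.93×10^8 J/(m²·K).
C_land = 1590 × 1080 × 1.31 = 2.25×10^6 J/(m²·K).
Undamped amplitude ∝ 1/C, so A_land/A_ocean = C_ocean/C_land = 219.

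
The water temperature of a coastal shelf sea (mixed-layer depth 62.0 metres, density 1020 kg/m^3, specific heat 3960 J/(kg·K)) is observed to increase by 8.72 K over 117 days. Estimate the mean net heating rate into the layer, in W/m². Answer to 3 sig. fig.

216

Areal heat capacity C = ρ c_p D = 1020 × 3960 × 62.0 = 2.50×10^8 J/(m²·K).
Required heat per unit area: Q = C ΔT = 2.50×10^8 × 8.72 = 2.18×10^9 J/m².
Flux F = Q / Δt = 2.18×10^9 / 1.01×10^7 s = 216 W/m².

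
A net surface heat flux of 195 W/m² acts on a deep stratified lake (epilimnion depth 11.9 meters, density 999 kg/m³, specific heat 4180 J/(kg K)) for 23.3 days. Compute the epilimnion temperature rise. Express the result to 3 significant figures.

Areal heat capacity C = ρ c_p D = 999 × 4180 × 11.9 = 4.97×10^7 J m⁻² K⁻¹.
Net heat input Q = F Δt = 195 × (23.3 days × 86400 s/day) = 3.93×10^8 J/m².
ΔT = Q / C = 3.93×10^8 / 4.97×10^7 = 7.90 K.

7.90 K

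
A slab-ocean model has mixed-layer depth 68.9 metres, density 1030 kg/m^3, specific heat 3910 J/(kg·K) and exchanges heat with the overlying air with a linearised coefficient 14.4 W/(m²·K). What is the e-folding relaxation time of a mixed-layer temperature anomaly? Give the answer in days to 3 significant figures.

223 days

Areal heat capacity C = ρ c_p D = 1030 × 3910 × 68.9 = 2.77×10^8 J/(m^2 K).
Relaxation time τ = C / λ = 2.77×10^8 / 14.4 = 1.93×10^7 s.
In days: 1.93×10^7 s / (86400 s/day) = 223 days.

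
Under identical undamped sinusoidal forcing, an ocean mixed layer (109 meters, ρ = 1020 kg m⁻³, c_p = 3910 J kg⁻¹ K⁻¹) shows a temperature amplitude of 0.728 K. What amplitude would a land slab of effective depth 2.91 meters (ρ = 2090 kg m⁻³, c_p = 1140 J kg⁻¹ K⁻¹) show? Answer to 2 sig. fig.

46 K

C_ocean = 4.35×10^8 J/(m²·K); C_land = 6.93×10^6 J/(m²·K).
A ∝ 1/C ⇒ A_land = A_ocean × C_ocean/C_land = 0.728 × 62.7 = 45.6 K.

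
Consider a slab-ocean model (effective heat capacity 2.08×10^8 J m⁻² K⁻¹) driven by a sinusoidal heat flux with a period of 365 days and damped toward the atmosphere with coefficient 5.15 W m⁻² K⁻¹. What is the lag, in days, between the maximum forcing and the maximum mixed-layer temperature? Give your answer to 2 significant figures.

Areal heat capacity C = 2.08×10^8 J m⁻² K⁻¹ (given).
ω = 2π / 3.15×10^7 s = 1.99×10^-7 s⁻¹.
Phase lag φ = arctan(Cω/λ) = arctan(41.4/5.15) = 1.45 rad.
Time lag = φ / ω = 1.45 / 1.99×10^-7 = 7.26×10^6 s = 84.1 days.

84 days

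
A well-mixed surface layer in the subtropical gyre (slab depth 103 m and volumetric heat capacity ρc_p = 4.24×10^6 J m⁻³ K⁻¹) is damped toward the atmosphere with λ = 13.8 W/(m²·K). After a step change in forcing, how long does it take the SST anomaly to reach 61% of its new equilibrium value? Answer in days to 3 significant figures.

345 days

Areal heat capacity C = ρc_p × D = 4.24×10^6 × 103 = 4.37×10^8 J m⁻² K⁻¹.
τ = C / λ = 4.37×10^8 / 13.8 = 3.16×10^7 s.
Fraction reached: 1 − e^(−t/τ) = 0.61 ⇒ t = −τ ln(1 − 0.61) = τ × 0.942.
t = 2.98×10^7 s = 345 days.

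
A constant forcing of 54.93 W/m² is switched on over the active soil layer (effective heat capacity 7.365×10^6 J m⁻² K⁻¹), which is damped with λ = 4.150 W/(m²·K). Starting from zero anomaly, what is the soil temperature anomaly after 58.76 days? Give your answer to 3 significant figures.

Areal heat capacity C = 7.365×10^6 J m⁻² K⁻¹ (given).
τ = C / λ = 7.36×10^6 / 4.150 = 1.77×10^6 s.
Equilibrium anomaly ΔT_eq = F / λ = 54.93 / 4.150 = 13.2 K.
t = 58.76 days = 5.08×10^6 s, so t/τ = 2.86.
ΔT(t) = ΔT_eq (1 − e^(−t/τ)) = 13.2 × (1 − e^−2.86) = 12.5 K.

12.5 K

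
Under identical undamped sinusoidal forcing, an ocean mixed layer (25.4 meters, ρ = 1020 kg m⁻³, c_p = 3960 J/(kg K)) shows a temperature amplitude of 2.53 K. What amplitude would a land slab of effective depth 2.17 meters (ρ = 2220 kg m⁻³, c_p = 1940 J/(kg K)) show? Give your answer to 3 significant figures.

C_ocean = 1.03×10^8 J/(m²·K); C_land = 9.35×10^6 J/(m²·K).
A ∝ 1/C ⇒ A_land = A_ocean × C_ocean/C_land = 2.53 × 11.0 = 27.8 K.

27.8 K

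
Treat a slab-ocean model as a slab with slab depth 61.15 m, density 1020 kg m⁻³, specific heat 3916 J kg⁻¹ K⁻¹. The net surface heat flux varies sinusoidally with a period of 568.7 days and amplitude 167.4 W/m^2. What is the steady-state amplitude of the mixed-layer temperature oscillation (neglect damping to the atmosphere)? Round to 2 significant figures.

5.4 K

Areal heat capacity C = ρ c_p D = 1020 × 3916 × 61.15 = 2.44×10^8 J/(m^2 K).
Angular frequency ω = 2π / T = 2π / 4.91×10^7 s = 1.28×10^-7 s⁻¹.
Cω = 2.44×10^8 × 1.28×10^-7 = 31.2 W/(m²·K).
Amplitude A = F₀ / (Cω) = 167.4 / 31.2 = 5.36 K.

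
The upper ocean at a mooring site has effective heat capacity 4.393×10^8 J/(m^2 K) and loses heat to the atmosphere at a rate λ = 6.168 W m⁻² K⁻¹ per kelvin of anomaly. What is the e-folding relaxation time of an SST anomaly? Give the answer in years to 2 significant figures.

2.3 years

Areal heat capacity C = 4.393×10^8 J/(m^2 K) (given).
Relaxation time τ = C / λ = 4.39×10^8 / 6.168 = 7.12×10^7 s.
In years: 7.12×10^7 s / (3.156×10^7 s/year) = 2.26 years.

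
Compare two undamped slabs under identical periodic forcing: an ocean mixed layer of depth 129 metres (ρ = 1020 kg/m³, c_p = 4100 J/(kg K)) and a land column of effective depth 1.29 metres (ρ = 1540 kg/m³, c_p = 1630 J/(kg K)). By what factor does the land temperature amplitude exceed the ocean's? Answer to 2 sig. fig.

170

C_ocean = 1020 × 4100 × 129 = 5.39×10^8 J/(m²·K).
C_land = 1540 × 1630 × 1.29 = 3.24×10^6 J/(m²·K).
Undamped amplitude ∝ 1/C, so A_land/A_ocean = C_ocean/C_land = 167.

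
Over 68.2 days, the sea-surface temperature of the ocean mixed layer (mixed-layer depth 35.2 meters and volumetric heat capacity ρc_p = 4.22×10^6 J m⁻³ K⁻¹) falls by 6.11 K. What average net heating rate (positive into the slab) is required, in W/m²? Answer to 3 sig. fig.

-154

Areal heat capacity C = ρc_p × D = 4.22×10^6 × 35.2 = 1.49×10^8 J m⁻² K⁻¹.
Required heat per unit area: Q = C ΔT = 1.49×10^8 × -6.11 = -9.08×10^8 J/m².
Flux F = Q / Δt = -9.08×10^8 / 5.89×10^6 s = -154 W/m².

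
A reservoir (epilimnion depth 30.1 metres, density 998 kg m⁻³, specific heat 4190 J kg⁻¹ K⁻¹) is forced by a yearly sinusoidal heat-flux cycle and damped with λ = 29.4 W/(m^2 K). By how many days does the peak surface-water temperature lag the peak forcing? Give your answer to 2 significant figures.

Areal heat capacity C = ρ c_p D = 998 × 4190 × 30.1 = 1.26×10^8 J/(m^2 K).
ω = 2π / 3.15×10^7 s = 1.99×10^-7 s⁻¹.
Phase lag φ = arctan(Cω/λ) = arctan(25.1/29.4) = 0.706 rad.
Time lag = φ / ω = 0.706 / 1.99×10^-7 = 3.54×10^6 s = 41.0 days.

41 days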